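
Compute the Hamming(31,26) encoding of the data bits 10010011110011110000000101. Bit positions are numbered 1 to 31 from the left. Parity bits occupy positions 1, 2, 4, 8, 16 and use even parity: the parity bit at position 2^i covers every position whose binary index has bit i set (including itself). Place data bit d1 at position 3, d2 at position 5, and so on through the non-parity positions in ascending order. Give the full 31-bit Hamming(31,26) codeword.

0110001000111100011110000000101

Place data bits at non-power-of-two positions: b3=1, b5=0, b6=0, b7=1, b9=0, b10=0, b11=1, b12=1, b13=1, b14=1, b15=0, b17=0, b18=1, b19=1, b20=1, b21=1, b22=0, b23=0, b24=0, b25=0, b26=0, b27=0, b28=0, b29=1, b30=0, b31=1.
p1 = XOR of data positions {3,5,7,9,11,13,15,17,19,21,23,25,27,29,31} = 1⊕0⊕1⊕0⊕1⊕1⊕0⊕0⊕1⊕1⊕0⊕0⊕0⊕1⊕1 = 0
p2 = XOR of data positions {3,6,7,10,11,14,15,18,19,22,23,26,27,30,31} = 1⊕0⊕1⊕0⊕1⊕1⊕0⊕1⊕1⊕0⊕0⊕0⊕0⊕0⊕1 = 1
p4 = XOR of data positions {5,6,7,12,13,14,15,20,21,22,23,28,29,30,31} = 0⊕0⊕1⊕1⊕1⊕1⊕0⊕1⊕1⊕0⊕0⊕0⊕1⊕0⊕1 = 0
p8 = XOR of data positions {9,10,11,12,13,14,15,24,25,26,27,28,29,30,31} = 0⊕0⊕1⊕1⊕1⊕1⊕0⊕0⊕0⊕0⊕0⊕0⊕1⊕0⊕1 = 0
p16 = XOR of data positions {17,18,19,20,21,22,23,24,25,26,27,28,29,30,31} = 0⊕1⊕1⊕1⊕1⊕0⊕0⊕0⊕0⊕0⊕0⊕0⊕1⊕0⊕1 = 0
Codeword b1..b31 = 0110001000111100011110000000101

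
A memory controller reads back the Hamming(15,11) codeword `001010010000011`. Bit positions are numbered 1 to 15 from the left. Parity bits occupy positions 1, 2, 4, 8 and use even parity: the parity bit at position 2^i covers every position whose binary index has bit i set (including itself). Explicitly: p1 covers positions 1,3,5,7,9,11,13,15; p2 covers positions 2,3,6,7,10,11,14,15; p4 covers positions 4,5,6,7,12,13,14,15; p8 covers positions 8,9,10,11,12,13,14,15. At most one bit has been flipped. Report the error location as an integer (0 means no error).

15

s1: b1⊕b3⊕b5⊕b7⊕b9⊕b11⊕b13⊕b15 = 0⊕1⊕1⊕0⊕0⊕0⊕0⊕1 = 1
s2: b2⊕b3⊕b6⊕b7⊕b10⊕b11⊕b14⊕b15 = 0⊕1⊕0⊕0⊕0⊕0⊕1⊕1 = 1
s4: b4⊕b5⊕b6⊕b7⊕b12⊕b13⊕b14⊕b15 = 0⊕1⊕0⊕0⊕0⊕0⊕1⊕1 = 1
s8: b8⊕b9⊕b10⊕b11⊕b12⊕b13⊕b14⊕b15 = 1⊕0⊕0⊕0⊕0⊕0⊕1⊕1 = 1
Syndrome (s8...s1) = 1111 → position 15.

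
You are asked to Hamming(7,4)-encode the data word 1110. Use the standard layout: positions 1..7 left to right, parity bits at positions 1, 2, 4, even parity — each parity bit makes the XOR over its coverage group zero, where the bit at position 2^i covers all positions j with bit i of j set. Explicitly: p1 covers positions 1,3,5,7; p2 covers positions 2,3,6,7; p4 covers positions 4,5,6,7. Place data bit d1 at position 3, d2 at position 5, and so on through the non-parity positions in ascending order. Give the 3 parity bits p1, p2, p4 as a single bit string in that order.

000

Place data bits at non-power-of-two positions: b3=1, b5=1, b6=1, b7=0.
p1 = XOR of data positions {3,5,7} = 1⊕1⊕0 = 0
p2 = XOR of data positions {3,6,7} = 1⊕1⊕0 = 0
p4 = XOR of data positions {5,6,7} = 1⊕1⊕0 = 0
Parity bits p1,p2,p4 = 000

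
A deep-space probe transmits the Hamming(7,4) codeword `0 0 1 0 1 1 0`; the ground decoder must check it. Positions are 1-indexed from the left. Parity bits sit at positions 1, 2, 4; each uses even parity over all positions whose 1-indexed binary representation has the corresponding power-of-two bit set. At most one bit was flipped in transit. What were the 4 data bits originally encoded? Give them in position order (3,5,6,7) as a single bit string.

1110

s1: b1⊕b3⊕b5⊕b7 = 0⊕1⊕1⊕0 = 0
s2: b2⊕b3⊕b6⊕b7 = 0⊕1⊕1⊕0 = 0
s4: b4⊕b5⊕b6⊕b7 = 0⊕1⊕1⊕0 = 0
Syndrome (s4...s1) = 000 → position 0 (no error).
No correction needed.
Data bits at positions 3,5,6,7: 1110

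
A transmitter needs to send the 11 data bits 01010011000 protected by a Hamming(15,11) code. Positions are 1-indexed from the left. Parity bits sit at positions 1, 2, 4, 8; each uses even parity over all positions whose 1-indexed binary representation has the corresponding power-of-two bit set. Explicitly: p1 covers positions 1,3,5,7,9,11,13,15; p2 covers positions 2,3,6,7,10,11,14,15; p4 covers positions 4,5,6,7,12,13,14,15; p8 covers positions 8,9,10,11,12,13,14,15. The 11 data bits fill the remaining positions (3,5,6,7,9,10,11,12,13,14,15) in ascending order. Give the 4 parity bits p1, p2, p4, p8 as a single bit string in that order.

1010

Place data bits at non-power-of-two positions: b3=0, b5=1, b6=0, b7=1, b9=0, b10=0, b11=1, b12=1, b13=0, b14=0, b15=0.
p1 = XOR of data positions {3,5,7,9,11,13,15} = 0⊕1⊕1⊕0⊕1⊕0⊕0 = 1
p2 = XOR of data positions {3,6,7,10,11,14,15} = 0⊕0⊕1⊕0⊕1⊕0⊕0 = 0
p4 = XOR of data positions {5,6,7,12,13,14,15} = 1⊕0⊕1⊕1⊕0⊕0⊕0 = 1
p8 = XOR of data positions {9,10,11,12,13,14,15} = 0⊕0⊕1⊕1⊕0⊕0⊕0 = 0
Parity bits p1,p2,p4,p8 = 1010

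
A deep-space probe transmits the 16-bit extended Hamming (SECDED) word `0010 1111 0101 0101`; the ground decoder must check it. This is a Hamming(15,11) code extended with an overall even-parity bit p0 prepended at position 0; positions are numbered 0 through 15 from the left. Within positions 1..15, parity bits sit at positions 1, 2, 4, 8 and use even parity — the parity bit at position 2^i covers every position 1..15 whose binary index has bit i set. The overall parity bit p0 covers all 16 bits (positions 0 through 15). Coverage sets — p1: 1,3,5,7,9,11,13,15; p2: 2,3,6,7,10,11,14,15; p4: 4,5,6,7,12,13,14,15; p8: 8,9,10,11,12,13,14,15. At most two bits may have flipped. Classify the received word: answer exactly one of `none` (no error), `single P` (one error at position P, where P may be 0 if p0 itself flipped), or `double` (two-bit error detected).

s1: b1⊕b3⊕b5⊕b7⊕b9⊕b11⊕b13⊕b15 = 0⊕0⊕1⊕1⊕1⊕1⊕1⊕1 = 0
s2: b2⊕b3⊕b6⊕b7⊕b10⊕b11⊕b14⊕b15 = 1⊕0⊕1⊕1⊕0⊕1⊕0⊕1 = 1
s4: b4⊕b5⊕b6⊕b7⊕b12⊕b13⊕b14⊕b15 = 1⊕1⊕1⊕1⊕0⊕1⊕0⊕1 = 0
s8: b8⊕b9⊕b10⊕b11⊕b12⊕b13⊕b14⊕b15 = 0⊕1⊕0⊕1⊕0⊕1⊕0⊕1 = 0
Syndrome (s8...s1) = 0010 → position 2.
Overall parity (XOR of all 16 bits, including p0): 0⊕0⊕1⊕0⊕1⊕1⊕1⊕1⊕0⊕1⊕0⊕1⊕0⊕1⊕0⊕1 = 1
Overall=1, syndrome position=2 → single-bit error at position 2.

single 2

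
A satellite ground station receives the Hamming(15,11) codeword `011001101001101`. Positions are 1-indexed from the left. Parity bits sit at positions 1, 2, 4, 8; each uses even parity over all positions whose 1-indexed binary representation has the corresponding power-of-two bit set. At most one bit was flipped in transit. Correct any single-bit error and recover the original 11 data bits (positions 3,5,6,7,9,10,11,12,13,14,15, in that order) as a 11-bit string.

10101001101

s1: b1⊕b3⊕b5⊕b7⊕b9⊕b11⊕b13⊕b15 = 0⊕1⊕0⊕1⊕1⊕0⊕1⊕1 = 1
s2: b2⊕b3⊕b6⊕b7⊕b10⊕b11⊕b14⊕b15 = 1⊕1⊕1⊕1⊕0⊕0⊕0⊕1 = 1
s4: b4⊕b5⊕b6⊕b7⊕b12⊕b13⊕b14⊕b15 = 0⊕0⊕1⊕1⊕1⊕1⊕0⊕1 = 1
s8: b8⊕b9⊕b10⊕b11⊕b12⊕b13⊕b14⊕b15 = 0⊕1⊕0⊕0⊕1⊕1⊕0⊕1 = 0
Syndrome (s8...s1) = 0111 → position 7.
Flip bit 7: corrected codeword = 011001001001101
Data bits at positions 3,5,6,7,9,10,11,12,13,14,15: 10101001101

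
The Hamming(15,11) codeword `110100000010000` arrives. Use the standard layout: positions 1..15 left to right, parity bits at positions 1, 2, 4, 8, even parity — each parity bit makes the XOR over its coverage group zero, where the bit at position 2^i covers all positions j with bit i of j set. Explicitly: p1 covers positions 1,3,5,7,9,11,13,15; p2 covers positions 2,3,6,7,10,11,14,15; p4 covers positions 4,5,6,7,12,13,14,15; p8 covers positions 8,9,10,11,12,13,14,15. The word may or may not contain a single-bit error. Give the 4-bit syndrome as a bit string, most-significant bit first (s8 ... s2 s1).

s1: b1⊕b3⊕b5⊕b7⊕b9⊕b11⊕b13⊕b15 = 1⊕0⊕0⊕0⊕0⊕1⊕0⊕0 = 0
s2: b2⊕b3⊕b6⊕b7⊕b10⊕b11⊕b14⊕b15 = 1⊕0⊕0⊕0⊕0⊕1⊕0⊕0 = 0
s4: b4⊕b5⊕b6⊕b7⊕b12⊕b13⊕b14⊕b15 = 1⊕0⊕0⊕0⊕0⊕0⊕0⊕0 = 1
s8: b8⊕b9⊕b10⊕b11⊕b12⊕b13⊕b14⊕b15 = 0⊕0⊕0⊕1⊕0⊕0⊕0⊕0 = 1
Syndrome (s8...s1) = 1100 → position 12.

1100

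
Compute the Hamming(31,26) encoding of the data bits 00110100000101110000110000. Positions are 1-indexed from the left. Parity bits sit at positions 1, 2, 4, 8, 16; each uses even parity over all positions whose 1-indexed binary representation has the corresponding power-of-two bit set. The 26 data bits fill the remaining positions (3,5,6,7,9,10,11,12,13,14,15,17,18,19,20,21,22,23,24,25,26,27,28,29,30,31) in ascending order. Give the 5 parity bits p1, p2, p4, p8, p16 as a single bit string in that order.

Place data bits at non-power-of-two positions: b3=0, b5=0, b6=1, b7=1, b9=0, b10=1, b11=0, b12=0, b13=0, b14=0, b15=0, b17=1, b18=0, b19=1, b20=1, b21=1, b22=0, b23=0, b24=0, b25=0, b26=1, b27=1, b28=0, b29=0, b30=0, b31=0.
p1 = XOR of data positions {3,5,7,9,11,13,15,17,19,21,23,25,27,29,31} = 0⊕0⊕1⊕0⊕0⊕0⊕0⊕1⊕1⊕1⊕0⊕0⊕1⊕0⊕0 = 1
p2 = XOR of data positions {3,6,7,10,11,14,15,18,19,22,23,26,27,30,31} = 0⊕1⊕1⊕1⊕0⊕0⊕0⊕0⊕1⊕0⊕0⊕1⊕1⊕0⊕0 = 0
p4 = XOR of data positions {5,6,7,12,13,14,15,20,21,22,23,28,29,30,31} = 0⊕1⊕1⊕0⊕0⊕0⊕0⊕1⊕1⊕0⊕0⊕0⊕0⊕0⊕0 = 0
p8 = XOR of data positions {9,10,11,12,13,14,15,24,25,26,27,28,29,30,31} = 0⊕1⊕0⊕0⊕0⊕0⊕0⊕0⊕0⊕1⊕1⊕0⊕0⊕0⊕0 = 1
p16 = XOR of data positions {17,18,19,20,21,22,23,24,25,26,27,28,29,30,31} = 1⊕0⊕1⊕1⊕1⊕0⊕0⊕0⊕0⊕1⊕1⊕0⊕0⊕0⊕0 = 0
Parity bits p1,p2,p4,p8,p16 = 10010

10010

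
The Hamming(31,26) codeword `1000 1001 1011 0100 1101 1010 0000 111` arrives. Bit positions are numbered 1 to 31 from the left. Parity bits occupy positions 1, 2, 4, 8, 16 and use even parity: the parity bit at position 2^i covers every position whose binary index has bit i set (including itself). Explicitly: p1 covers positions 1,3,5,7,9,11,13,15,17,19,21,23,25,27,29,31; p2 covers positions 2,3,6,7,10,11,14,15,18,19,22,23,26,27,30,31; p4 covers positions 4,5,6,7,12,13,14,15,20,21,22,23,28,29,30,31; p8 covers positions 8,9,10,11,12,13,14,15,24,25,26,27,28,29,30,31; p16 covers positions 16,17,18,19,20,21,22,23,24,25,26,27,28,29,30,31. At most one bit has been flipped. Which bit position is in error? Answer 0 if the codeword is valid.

s1: b1⊕b3⊕b5⊕b7⊕b9⊕b11⊕b13⊕b15⊕b17⊕b19⊕b21⊕b23⊕b25⊕b27⊕b29⊕b31 = 1⊕0⊕1⊕0⊕1⊕1⊕0⊕0⊕1⊕0⊕1⊕1⊕0⊕0⊕1⊕1 = 1
s2: b2⊕b3⊕b6⊕b7⊕b10⊕b11⊕b14⊕b15⊕b18⊕b19⊕b22⊕b23⊕b26⊕b27⊕b30⊕b31 = 0⊕0⊕0⊕0⊕0⊕1⊕1⊕0⊕1⊕0⊕0⊕1⊕0⊕0⊕1⊕1 = 0
s4: b4⊕b5⊕b6⊕b7⊕b12⊕b13⊕b14⊕b15⊕b20⊕b21⊕b22⊕b23⊕b28⊕b29⊕b30⊕b31 = 0⊕1⊕0⊕0⊕1⊕0⊕1⊕0⊕1⊕1⊕0⊕1⊕0⊕1⊕1⊕1 = 1
s8: b8⊕b9⊕b10⊕b11⊕b12⊕b13⊕b14⊕b15⊕b24⊕b25⊕b26⊕b27⊕b28⊕b29⊕b30⊕b31 = 1⊕1⊕0⊕1⊕1⊕0⊕1⊕0⊕0⊕0⊕0⊕0⊕0⊕1⊕1⊕1 = 0
s16: b16⊕b17⊕b18⊕b19⊕b20⊕b21⊕b22⊕b23⊕b24⊕b25⊕b26⊕b27⊕b28⊕b29⊕b30⊕b31 = 0⊕1⊕1⊕0⊕1⊕1⊕0⊕1⊕0⊕0⊕0⊕0⊕0⊕1⊕1⊕1 = 0
Syndrome (s16...s1) = 00101 → position 5.

5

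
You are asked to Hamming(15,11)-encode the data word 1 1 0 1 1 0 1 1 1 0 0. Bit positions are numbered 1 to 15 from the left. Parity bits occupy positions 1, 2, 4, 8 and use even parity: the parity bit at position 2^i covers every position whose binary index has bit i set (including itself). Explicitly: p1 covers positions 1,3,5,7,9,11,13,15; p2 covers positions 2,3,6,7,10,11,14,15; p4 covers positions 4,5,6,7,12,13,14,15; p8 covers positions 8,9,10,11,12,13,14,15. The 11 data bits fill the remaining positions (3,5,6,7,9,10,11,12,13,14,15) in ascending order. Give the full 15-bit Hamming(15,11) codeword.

Place data bits at non-power-of-two positions: b3=1, b5=1, b6=0, b7=1, b9=1, b10=0, b11=1, b12=1, b13=1, b14=0, b15=0.
p1 = XOR of data positions {3,5,7,9,11,13,15} = 1⊕1⊕1⊕1⊕1⊕1⊕0 = 0
p2 = XOR of data positions {3,6,7,10,11,14,15} = 1⊕0⊕1⊕0⊕1⊕0⊕0 = 1
p4 = XOR of data positions {5,6,7,12,13,14,15} = 1⊕0⊕1⊕1⊕1⊕0⊕0 = 0
p8 = XOR of data positions {9,10,11,12,13,14,15} = 1⊕0⊕1⊕1⊕1⊕0⊕0 = 0
Codeword b1..b15 = 011010101011100

011010101011100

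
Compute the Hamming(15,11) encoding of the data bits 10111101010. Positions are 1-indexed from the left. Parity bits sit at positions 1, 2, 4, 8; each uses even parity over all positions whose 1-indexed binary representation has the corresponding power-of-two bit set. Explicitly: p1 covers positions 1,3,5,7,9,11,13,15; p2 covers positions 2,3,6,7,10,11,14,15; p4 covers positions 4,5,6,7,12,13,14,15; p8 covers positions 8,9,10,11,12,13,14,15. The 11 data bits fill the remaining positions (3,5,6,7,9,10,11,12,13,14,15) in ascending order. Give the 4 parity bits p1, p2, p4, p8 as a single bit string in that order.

Place data bits at non-power-of-two positions: b3=1, b5=0, b6=1, b7=1, b9=1, b10=1, b11=0, b12=1, b13=0, b14=1, b15=0.
p1 = XOR of data positions {3,5,7,9,11,13,15} = 1⊕0⊕1⊕1⊕0⊕0⊕0 = 1
p2 = XOR of data positions {3,6,7,10,11,14,15} = 1⊕1⊕1⊕1⊕0⊕1⊕0 = 1
p4 = XOR of data positions {5,6,7,12,13,14,15} = 0⊕1⊕1⊕1⊕0⊕1⊕0 = 0
p8 = XOR of data positions {9,10,11,12,13,14,15} = 1⊕1⊕0⊕1⊕0⊕1⊕0 = 0
Parity bits p1,p2,p4,p8 = 1100

1100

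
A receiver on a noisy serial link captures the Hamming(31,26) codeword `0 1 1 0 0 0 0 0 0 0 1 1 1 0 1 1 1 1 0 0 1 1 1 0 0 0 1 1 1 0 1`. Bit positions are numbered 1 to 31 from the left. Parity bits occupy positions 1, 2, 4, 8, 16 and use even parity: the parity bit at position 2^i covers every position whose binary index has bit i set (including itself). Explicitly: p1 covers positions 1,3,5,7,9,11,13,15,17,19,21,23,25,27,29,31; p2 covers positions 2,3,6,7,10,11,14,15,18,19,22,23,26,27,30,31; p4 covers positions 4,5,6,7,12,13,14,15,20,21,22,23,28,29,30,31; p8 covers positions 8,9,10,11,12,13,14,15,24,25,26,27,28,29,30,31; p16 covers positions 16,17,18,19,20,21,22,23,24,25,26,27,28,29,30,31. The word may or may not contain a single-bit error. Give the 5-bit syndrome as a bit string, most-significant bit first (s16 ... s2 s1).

s1: b1⊕b3⊕b5⊕b7⊕b9⊕b11⊕b13⊕b15⊕b17⊕b19⊕b21⊕b23⊕b25⊕b27⊕b29⊕b31 = 0⊕1⊕0⊕0⊕0⊕1⊕1⊕1⊕1⊕0⊕1⊕1⊕0⊕1⊕1⊕1 = 0
s2: b2⊕b3⊕b6⊕b7⊕b10⊕b11⊕b14⊕b15⊕b18⊕b19⊕b22⊕b23⊕b26⊕b27⊕b30⊕b31 = 1⊕1⊕0⊕0⊕0⊕1⊕0⊕1⊕1⊕0⊕1⊕1⊕0⊕1⊕0⊕1 = 1
s4: b4⊕b5⊕b6⊕b7⊕b12⊕b13⊕b14⊕b15⊕b20⊕b21⊕b22⊕b23⊕b28⊕b29⊕b30⊕b31 = 0⊕0⊕0⊕0⊕1⊕1⊕0⊕1⊕0⊕1⊕1⊕1⊕1⊕1⊕0⊕1 = 1
s8: b8⊕b9⊕b10⊕b11⊕b12⊕b13⊕b14⊕b15⊕b24⊕b25⊕b26⊕b27⊕b28⊕b29⊕b30⊕b31 = 0⊕0⊕0⊕1⊕1⊕1⊕0⊕1⊕0⊕0⊕0⊕1⊕1⊕1⊕0⊕1 = 0
s16: b16⊕b17⊕b18⊕b19⊕b20⊕b21⊕b22⊕b23⊕b24⊕b25⊕b26⊕b27⊕b28⊕b29⊕b30⊕b31 = 1⊕1⊕1⊕0⊕0⊕1⊕1⊕1⊕0⊕0⊕0⊕1⊕1⊕1⊕0⊕1 = 0
Syndrome (s16...s1) = 00110 → position 6.

00110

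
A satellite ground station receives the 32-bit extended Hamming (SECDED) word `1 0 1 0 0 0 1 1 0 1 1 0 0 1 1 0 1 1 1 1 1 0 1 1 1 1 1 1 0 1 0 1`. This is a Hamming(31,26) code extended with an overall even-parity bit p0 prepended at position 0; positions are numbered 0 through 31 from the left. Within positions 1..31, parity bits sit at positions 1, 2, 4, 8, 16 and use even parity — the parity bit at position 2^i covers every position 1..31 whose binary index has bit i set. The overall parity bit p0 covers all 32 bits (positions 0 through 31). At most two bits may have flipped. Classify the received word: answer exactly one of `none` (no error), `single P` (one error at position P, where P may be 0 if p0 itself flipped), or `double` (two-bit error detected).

single 20

s1: b1⊕b3⊕b5⊕b7⊕b9⊕b11⊕b13⊕b15⊕b17⊕b19⊕b21⊕b23⊕b25⊕b27⊕b29⊕b31 = 0⊕0⊕0⊕1⊕1⊕0⊕1⊕0⊕1⊕1⊕0⊕1⊕1⊕1⊕1⊕1 = 0
s2: b2⊕b3⊕b6⊕b7⊕b10⊕b11⊕b14⊕b15⊕b18⊕b19⊕b22⊕b23⊕b26⊕b27⊕b30⊕b31 = 1⊕0⊕1⊕1⊕1⊕0⊕1⊕0⊕1⊕1⊕1⊕1⊕1⊕1⊕0⊕1 = 0
s4: b4⊕b5⊕b6⊕b7⊕b12⊕b13⊕b14⊕b15⊕b20⊕b21⊕b22⊕b23⊕b28⊕b29⊕b30⊕b31 = 0⊕0⊕1⊕1⊕0⊕1⊕1⊕0⊕1⊕0⊕1⊕1⊕0⊕1⊕0⊕1 = 1
s8: b8⊕b9⊕b10⊕b11⊕b12⊕b13⊕b14⊕b15⊕b24⊕b25⊕b26⊕b27⊕b28⊕b29⊕b30⊕b31 = 0⊕1⊕1⊕0⊕0⊕1⊕1⊕0⊕1⊕1⊕1⊕1⊕0⊕1⊕0⊕1 = 0
s16: b16⊕b17⊕b18⊕b19⊕b20⊕b21⊕b22⊕b23⊕b24⊕b25⊕b26⊕b27⊕b28⊕b29⊕b30⊕b31 = 1⊕1⊕1⊕1⊕1⊕0⊕1⊕1⊕1⊕1⊕1⊕1⊕0⊕1⊕0⊕1 = 1
Syndrome (s16...s1) = 10100 → position 20.
Overall parity (XOR of all 32 bits, including p0): 1⊕0⊕1⊕0⊕0⊕0⊕1⊕1⊕0⊕1⊕1⊕0⊕0⊕1⊕1⊕0⊕1⊕1⊕1⊕1⊕1⊕0⊕1⊕1⊕1⊕1⊕1⊕1⊕0⊕1⊕0⊕1 = 1
Overall=1, syndrome position=20 → single-bit error at position 20.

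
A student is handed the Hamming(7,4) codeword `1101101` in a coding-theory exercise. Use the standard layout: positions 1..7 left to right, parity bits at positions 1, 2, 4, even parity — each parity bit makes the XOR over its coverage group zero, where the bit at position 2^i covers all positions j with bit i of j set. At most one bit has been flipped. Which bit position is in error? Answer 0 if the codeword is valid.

s1: b1⊕b3⊕b5⊕b7 = 1⊕0⊕1⊕1 = 1
s2: b2⊕b3⊕b6⊕b7 = 1⊕0⊕0⊕1 = 0
s4: b4⊕b5⊕b6⊕b7 = 1⊕1⊕0⊕1 = 1
Syndrome (s4...s1) = 101 → position 5.

5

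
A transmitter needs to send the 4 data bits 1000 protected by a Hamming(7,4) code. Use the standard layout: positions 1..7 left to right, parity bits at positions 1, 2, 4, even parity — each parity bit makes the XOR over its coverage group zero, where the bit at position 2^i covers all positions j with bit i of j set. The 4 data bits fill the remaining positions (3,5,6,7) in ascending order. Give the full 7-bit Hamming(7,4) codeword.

1110000

Place data bits at non-power-of-two positions: b3=1, b5=0, b6=0, b7=0.
p1 = XOR of data positions {3,5,7} = 1⊕0⊕0 = 1
p2 = XOR of data positions {3,6,7} = 1⊕0⊕0 = 1
p4 = XOR of data positions {5,6,7} = 0⊕0⊕0 = 0
Codeword b1..b7 = 1110000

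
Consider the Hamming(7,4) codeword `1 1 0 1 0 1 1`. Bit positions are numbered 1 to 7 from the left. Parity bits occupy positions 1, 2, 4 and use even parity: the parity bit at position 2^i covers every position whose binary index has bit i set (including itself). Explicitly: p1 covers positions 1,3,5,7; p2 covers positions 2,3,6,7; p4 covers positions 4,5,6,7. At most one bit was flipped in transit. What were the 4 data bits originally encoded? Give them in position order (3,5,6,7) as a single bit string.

s1: b1⊕b3⊕b5⊕b7 = 1⊕0⊕0⊕1 = 0
s2: b2⊕b3⊕b6⊕b7 = 1⊕0⊕1⊕1 = 1
s4: b4⊕b5⊕b6⊕b7 = 1⊕0⊕1⊕1 = 1
Syndrome (s4...s1) = 110 → position 6.
Flip bit 6: corrected codeword = 1101001
Data bits at positions 3,5,6,7: 0001

0001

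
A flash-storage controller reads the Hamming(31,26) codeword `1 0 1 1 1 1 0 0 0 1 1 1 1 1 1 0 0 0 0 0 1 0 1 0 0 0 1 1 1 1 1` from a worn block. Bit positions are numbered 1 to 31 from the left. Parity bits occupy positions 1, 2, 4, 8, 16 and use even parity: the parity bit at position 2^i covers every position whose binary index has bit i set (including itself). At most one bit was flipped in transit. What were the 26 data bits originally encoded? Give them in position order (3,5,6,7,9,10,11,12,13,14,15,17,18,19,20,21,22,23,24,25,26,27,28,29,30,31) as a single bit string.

s1: b1⊕b3⊕b5⊕b7⊕b9⊕b11⊕b13⊕b15⊕b17⊕b19⊕b21⊕b23⊕b25⊕b27⊕b29⊕b31 = 1⊕1⊕1⊕0⊕0⊕1⊕1⊕1⊕0⊕0⊕1⊕1⊕0⊕1⊕1⊕1 = 1
s2: b2⊕b3⊕b6⊕b7⊕b10⊕b11⊕b14⊕b15⊕b18⊕b19⊕b22⊕b23⊕b26⊕b27⊕b30⊕b31 = 0⊕1⊕1⊕0⊕1⊕1⊕1⊕1⊕0⊕0⊕0⊕1⊕0⊕1⊕1⊕1 = 0
s4: b4⊕b5⊕b6⊕b7⊕b12⊕b13⊕b14⊕b15⊕b20⊕b21⊕b22⊕b23⊕b28⊕b29⊕b30⊕b31 = 1⊕1⊕1⊕0⊕1⊕1⊕1⊕1⊕0⊕1⊕0⊕1⊕1⊕1⊕1⊕1 = 1
s8: b8⊕b9⊕b10⊕b11⊕b12⊕b13⊕b14⊕b15⊕b24⊕b25⊕b26⊕b27⊕b28⊕b29⊕b30⊕b31 = 0⊕0⊕1⊕1⊕1⊕1⊕1⊕1⊕0⊕0⊕0⊕1⊕1⊕1⊕1⊕1 = 1
s16: b16⊕b17⊕b18⊕b19⊕b20⊕b21⊕b22⊕b23⊕b24⊕b25⊕b26⊕b27⊕b28⊕b29⊕b30⊕b31 = 0⊕0⊕0⊕0⊕0⊕1⊕0⊕1⊕0⊕0⊕0⊕1⊕1⊕1⊕1⊕1 = 1
Syndrome (s16...s1) = 11101 → position 29.
Flip bit 29: corrected codeword = 1011110001111110000010100011011
Data bits at positions 3,5,6,7,9,10,11,12,13,14,15,17,18,19,20,21,22,23,24,25,26,27,28,29,30,31: 11100111111000010100011011

11100111111000010100011011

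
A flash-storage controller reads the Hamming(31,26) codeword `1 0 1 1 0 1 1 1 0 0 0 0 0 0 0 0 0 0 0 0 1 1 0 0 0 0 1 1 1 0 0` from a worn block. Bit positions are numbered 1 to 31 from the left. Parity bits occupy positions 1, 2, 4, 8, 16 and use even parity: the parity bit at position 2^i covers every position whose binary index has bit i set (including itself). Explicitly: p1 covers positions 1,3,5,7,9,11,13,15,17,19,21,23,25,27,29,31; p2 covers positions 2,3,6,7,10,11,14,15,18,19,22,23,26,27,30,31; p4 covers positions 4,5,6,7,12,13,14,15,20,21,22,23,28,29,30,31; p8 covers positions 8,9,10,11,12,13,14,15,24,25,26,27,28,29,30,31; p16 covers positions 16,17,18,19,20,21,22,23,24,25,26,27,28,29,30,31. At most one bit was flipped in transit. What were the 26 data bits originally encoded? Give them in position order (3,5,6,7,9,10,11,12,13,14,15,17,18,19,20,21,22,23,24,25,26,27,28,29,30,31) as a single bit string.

s1: b1⊕b3⊕b5⊕b7⊕b9⊕b11⊕b13⊕b15⊕b17⊕b19⊕b21⊕b23⊕b25⊕b27⊕b29⊕b31 = 1⊕1⊕0⊕1⊕0⊕0⊕0⊕0⊕0⊕0⊕1⊕0⊕0⊕1⊕1⊕0 = 0
s2: b2⊕b3⊕b6⊕b7⊕b10⊕b11⊕b14⊕b15⊕b18⊕b19⊕b22⊕b23⊕b26⊕b27⊕b30⊕b31 = 0⊕1⊕1⊕1⊕0⊕0⊕0⊕0⊕0⊕0⊕1⊕0⊕0⊕1⊕0⊕0 = 1
s4: b4⊕b5⊕b6⊕b7⊕b12⊕b13⊕b14⊕b15⊕b20⊕b21⊕b22⊕b23⊕b28⊕b29⊕b30⊕b31 = 1⊕0⊕1⊕1⊕0⊕0⊕0⊕0⊕0⊕1⊕1⊕0⊕1⊕1⊕0⊕0 = 1
s8: b8⊕b9⊕b10⊕b11⊕b12⊕b13⊕b14⊕b15⊕b24⊕b25⊕b26⊕b27⊕b28⊕b29⊕b30⊕b31 = 1⊕0⊕0⊕0⊕0⊕0⊕0⊕0⊕0⊕0⊕0⊕1⊕1⊕1⊕0⊕0 = 0
s16: b16⊕b17⊕b18⊕b19⊕b20⊕b21⊕b22⊕b23⊕b24⊕b25⊕b26⊕b27⊕b28⊕b29⊕b30⊕b31 = 0⊕0⊕0⊕0⊕0⊕1⊕1⊕0⊕0⊕0⊕0⊕1⊕1⊕1⊕0⊕0 = 1
Syndrome (s16...s1) = 10110 → position 22.
Flip bit 22: corrected codeword = 1011011100000000000010000011100
Data bits at positions 3,5,6,7,9,10,11,12,13,14,15,17,18,19,20,21,22,23,24,25,26,27,28,29,30,31: 10110000000000010000011100

10110000000000010000011100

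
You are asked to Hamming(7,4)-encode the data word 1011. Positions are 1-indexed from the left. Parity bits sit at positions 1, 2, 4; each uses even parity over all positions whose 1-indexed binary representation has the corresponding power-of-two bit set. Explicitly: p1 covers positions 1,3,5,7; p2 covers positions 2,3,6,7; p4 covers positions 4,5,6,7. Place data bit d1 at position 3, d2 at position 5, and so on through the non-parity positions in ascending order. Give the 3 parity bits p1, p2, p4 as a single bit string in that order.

010

Place data bits at non-power-of-two positions: b3=1, b5=0, b6=1, b7=1.
p1 = XOR of data positions {3,5,7} = 1⊕0⊕1 = 0
p2 = XOR of data positions {3,6,7} = 1⊕1⊕1 = 1
p4 = XOR of data positions {5,6,7} = 0⊕1⊕1 = 0
Parity bits p1,p2,p4 = 010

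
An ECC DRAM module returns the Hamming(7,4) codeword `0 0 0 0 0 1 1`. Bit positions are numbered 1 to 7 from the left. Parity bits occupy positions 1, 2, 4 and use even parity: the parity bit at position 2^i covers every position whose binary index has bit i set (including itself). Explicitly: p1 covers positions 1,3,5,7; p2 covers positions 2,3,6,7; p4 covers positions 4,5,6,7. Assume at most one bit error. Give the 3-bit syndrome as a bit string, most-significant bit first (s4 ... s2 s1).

001

s1: b1⊕b3⊕b5⊕b7 = 0⊕0⊕0⊕1 = 1
s2: b2⊕b3⊕b6⊕b7 = 0⊕0⊕1⊕1 = 0
s4: b4⊕b5⊕b6⊕b7 = 0⊕0⊕1⊕1 = 0
Syndrome (s4...s1) = 001 → position 1.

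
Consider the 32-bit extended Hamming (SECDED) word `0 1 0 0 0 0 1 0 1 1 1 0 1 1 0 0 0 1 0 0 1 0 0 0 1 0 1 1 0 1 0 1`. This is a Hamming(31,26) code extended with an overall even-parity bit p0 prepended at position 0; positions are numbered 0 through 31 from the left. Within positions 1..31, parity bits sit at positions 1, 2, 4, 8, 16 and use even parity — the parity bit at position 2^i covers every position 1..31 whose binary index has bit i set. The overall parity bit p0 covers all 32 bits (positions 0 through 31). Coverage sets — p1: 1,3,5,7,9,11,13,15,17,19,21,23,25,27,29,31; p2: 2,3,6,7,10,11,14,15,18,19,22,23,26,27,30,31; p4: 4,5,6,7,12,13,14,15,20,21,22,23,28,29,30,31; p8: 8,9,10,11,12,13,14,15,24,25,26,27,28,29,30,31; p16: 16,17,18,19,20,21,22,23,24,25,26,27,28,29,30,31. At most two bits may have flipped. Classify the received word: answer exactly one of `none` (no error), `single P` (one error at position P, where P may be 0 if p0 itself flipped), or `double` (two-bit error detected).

s1: b1⊕b3⊕b5⊕b7⊕b9⊕b11⊕b13⊕b15⊕b17⊕b19⊕b21⊕b23⊕b25⊕b27⊕b29⊕b31 = 1⊕0⊕0⊕0⊕1⊕0⊕1⊕0⊕1⊕0⊕0⊕0⊕0⊕1⊕1⊕1 = 1
s2: b2⊕b3⊕b6⊕b7⊕b10⊕b11⊕b14⊕b15⊕b18⊕b19⊕b22⊕b23⊕b26⊕b27⊕b30⊕b31 = 0⊕0⊕1⊕0⊕1⊕0⊕0⊕0⊕0⊕0⊕0⊕0⊕1⊕1⊕0⊕1 = 1
s4: b4⊕b5⊕b6⊕b7⊕b12⊕b13⊕b14⊕b15⊕b20⊕b21⊕b22⊕b23⊕b28⊕b29⊕b30⊕b31 = 0⊕0⊕1⊕0⊕1⊕1⊕0⊕0⊕1⊕0⊕0⊕0⊕0⊕1⊕0⊕1 = 0
s8: b8⊕b9⊕b10⊕b11⊕b12⊕b13⊕b14⊕b15⊕b24⊕b25⊕b26⊕b27⊕b28⊕b29⊕b30⊕b31 = 1⊕1⊕1⊕0⊕1⊕1⊕0⊕0⊕1⊕0⊕1⊕1⊕0⊕1⊕0⊕1 = 0
s16: b16⊕b17⊕b18⊕b19⊕b20⊕b21⊕b22⊕b23⊕b24⊕b25⊕b26⊕b27⊕b28⊕b29⊕b30⊕b31 = 0⊕1⊕0⊕0⊕1⊕0⊕0⊕0⊕1⊕0⊕1⊕1⊕0⊕1⊕0⊕1 = 1
Syndrome (s16...s1) = 10011 → position 19.
Overall parity (XOR of all 32 bits, including p0): 0⊕1⊕0⊕0⊕0⊕0⊕1⊕0⊕1⊕1⊕1⊕0⊕1⊕1⊕0⊕0⊕0⊕1⊕0⊕0⊕1⊕0⊕0⊕0⊕1⊕0⊕1⊕1⊕0⊕1⊕0⊕1 = 0
Overall=0, syndrome position=19 → double-bit error detected (uncorrectable).

double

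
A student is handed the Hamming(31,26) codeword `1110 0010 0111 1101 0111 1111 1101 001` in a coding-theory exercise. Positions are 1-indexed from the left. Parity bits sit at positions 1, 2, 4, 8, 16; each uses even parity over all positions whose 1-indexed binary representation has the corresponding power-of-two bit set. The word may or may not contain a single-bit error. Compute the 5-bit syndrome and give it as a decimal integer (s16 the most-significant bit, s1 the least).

0

s1: b1⊕b3⊕b5⊕b7⊕b9⊕b11⊕b13⊕b15⊕b17⊕b19⊕b21⊕b23⊕b25⊕b27⊕b29⊕b31 = 1⊕1⊕0⊕1⊕0⊕1⊕1⊕0⊕0⊕1⊕1⊕1⊕1⊕0⊕0⊕1 = 0
s2: b2⊕b3⊕b6⊕b7⊕b10⊕b11⊕b14⊕b15⊕b18⊕b19⊕b22⊕b23⊕b26⊕b27⊕b30⊕b31 = 1⊕1⊕0⊕1⊕1⊕1⊕1⊕0⊕1⊕1⊕1⊕1⊕1⊕0⊕0⊕1 = 0
s4: b4⊕b5⊕b6⊕b7⊕b12⊕b13⊕b14⊕b15⊕b20⊕b21⊕b22⊕b23⊕b28⊕b29⊕b30⊕b31 = 0⊕0⊕0⊕1⊕1⊕1⊕1⊕0⊕1⊕1⊕1⊕1⊕1⊕0⊕0⊕1 = 0
s8: b8⊕b9⊕b10⊕b11⊕b12⊕b13⊕b14⊕b15⊕b24⊕b25⊕b26⊕b27⊕b28⊕b29⊕b30⊕b31 = 0⊕0⊕1⊕1⊕1⊕1⊕1⊕0⊕1⊕1⊕1⊕0⊕1⊕0⊕0⊕1 = 0
s16: b16⊕b17⊕b18⊕b19⊕b20⊕b21⊕b22⊕b23⊕b24⊕b25⊕b26⊕b27⊕b28⊕b29⊕b30⊕b31 = 1⊕0⊕1⊕1⊕1⊕1⊕1⊕1⊕1⊕1⊕1⊕0⊕1⊕0⊕0⊕1 = 0
Syndrome (s16...s1) = 00000 → position 0 (no error).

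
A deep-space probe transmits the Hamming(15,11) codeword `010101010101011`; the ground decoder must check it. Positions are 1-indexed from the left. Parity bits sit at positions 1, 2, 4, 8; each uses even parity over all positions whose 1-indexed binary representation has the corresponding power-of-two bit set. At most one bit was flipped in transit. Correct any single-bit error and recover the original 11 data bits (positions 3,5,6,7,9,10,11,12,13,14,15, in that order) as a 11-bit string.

00100101010

s1: b1⊕b3⊕b5⊕b7⊕b9⊕b11⊕b13⊕b15 = 0⊕0⊕0⊕0⊕0⊕0⊕0⊕1 = 1
s2: b2⊕b3⊕b6⊕b7⊕b10⊕b11⊕b14⊕b15 = 1⊕0⊕1⊕0⊕1⊕0⊕1⊕1 = 1
s4: b4⊕b5⊕b6⊕b7⊕b12⊕b13⊕b14⊕b15 = 1⊕0⊕1⊕0⊕1⊕0⊕1⊕1 = 1
s8: b8⊕b9⊕b10⊕b11⊕b12⊕b13⊕b14⊕b15 = 1⊕0⊕1⊕0⊕1⊕0⊕1⊕1 = 1
Syndrome (s8...s1) = 1111 → position 15.
Flip bit 15: corrected codeword = 010101010101010
Data bits at positions 3,5,6,7,9,10,11,12,13,14,15: 00100101010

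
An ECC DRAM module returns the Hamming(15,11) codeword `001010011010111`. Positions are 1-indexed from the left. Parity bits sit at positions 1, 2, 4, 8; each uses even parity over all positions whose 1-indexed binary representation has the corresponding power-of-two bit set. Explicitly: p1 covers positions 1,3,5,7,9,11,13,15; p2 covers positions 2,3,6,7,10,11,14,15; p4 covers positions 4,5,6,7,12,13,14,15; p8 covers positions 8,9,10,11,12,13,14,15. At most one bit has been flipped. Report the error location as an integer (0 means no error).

s1: b1⊕b3⊕b5⊕b7⊕b9⊕b11⊕b13⊕b15 = 0⊕1⊕1⊕0⊕1⊕1⊕1⊕1 = 0
s2: b2⊕b3⊕b6⊕b7⊕b10⊕b11⊕b14⊕b15 = 0⊕1⊕0⊕0⊕0⊕1⊕1⊕1 = 0
s4: b4⊕b5⊕b6⊕b7⊕b12⊕b13⊕b14⊕b15 = 0⊕1⊕0⊕0⊕0⊕1⊕1⊕1 = 0
s8: b8⊕b9⊕b10⊕b11⊕b12⊕b13⊕b14⊕b15 = 1⊕1⊕0⊕1⊕0⊕1⊕1⊕1 = 0
Syndrome (s8...s1) = 0000 → position 0 (no error).

0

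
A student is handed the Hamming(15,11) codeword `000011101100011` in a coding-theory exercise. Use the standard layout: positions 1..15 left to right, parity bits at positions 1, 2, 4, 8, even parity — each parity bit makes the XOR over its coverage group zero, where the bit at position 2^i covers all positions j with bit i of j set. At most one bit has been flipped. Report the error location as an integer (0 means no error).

6

s1: b1⊕b3⊕b5⊕b7⊕b9⊕b11⊕b13⊕b15 = 0⊕0⊕1⊕1⊕1⊕0⊕0⊕1 = 0
s2: b2⊕b3⊕b6⊕b7⊕b10⊕b11⊕b14⊕b15 = 0⊕0⊕1⊕1⊕1⊕0⊕1⊕1 = 1
s4: b4⊕b5⊕b6⊕b7⊕b12⊕b13⊕b14⊕b15 = 0⊕1⊕1⊕1⊕0⊕0⊕1⊕1 = 1
s8: b8⊕b9⊕b10⊕b11⊕b12⊕b13⊕b14⊕b15 = 0⊕1⊕1⊕0⊕0⊕0⊕1⊕1 = 0
Syndrome (s8...s1) = 0110 → position 6.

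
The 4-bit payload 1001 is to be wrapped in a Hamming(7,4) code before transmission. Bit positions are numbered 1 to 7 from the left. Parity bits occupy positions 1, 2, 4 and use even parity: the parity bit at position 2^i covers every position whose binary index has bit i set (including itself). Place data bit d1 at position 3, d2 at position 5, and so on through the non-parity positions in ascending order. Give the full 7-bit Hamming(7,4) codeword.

Place data bits at non-power-of-two positions: b3=1, b5=0, b6=0, b7=1.
p1 = XOR of data positions {3,5,7} = 1⊕0⊕1 = 0
p2 = XOR of data positions {3,6,7} = 1⊕0⊕1 = 0
p4 = XOR of data positions {5,6,7} = 0⊕0⊕1 = 1
Codeword b1..b7 = 0011001

0011001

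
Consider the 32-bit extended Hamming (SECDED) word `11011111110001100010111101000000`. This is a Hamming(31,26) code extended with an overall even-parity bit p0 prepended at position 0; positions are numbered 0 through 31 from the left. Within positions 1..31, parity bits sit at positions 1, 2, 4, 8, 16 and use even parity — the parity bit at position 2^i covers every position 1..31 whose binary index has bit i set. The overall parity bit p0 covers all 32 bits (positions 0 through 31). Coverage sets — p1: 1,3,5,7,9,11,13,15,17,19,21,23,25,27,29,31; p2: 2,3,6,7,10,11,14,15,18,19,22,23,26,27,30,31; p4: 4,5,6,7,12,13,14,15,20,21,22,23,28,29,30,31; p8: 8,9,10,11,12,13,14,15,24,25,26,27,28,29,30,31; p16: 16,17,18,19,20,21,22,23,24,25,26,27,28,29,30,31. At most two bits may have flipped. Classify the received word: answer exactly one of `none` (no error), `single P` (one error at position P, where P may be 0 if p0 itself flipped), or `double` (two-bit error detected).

single 11

s1: b1⊕b3⊕b5⊕b7⊕b9⊕b11⊕b13⊕b15⊕b17⊕b19⊕b21⊕b23⊕b25⊕b27⊕b29⊕b31 = 1⊕1⊕1⊕1⊕1⊕0⊕1⊕0⊕0⊕0⊕1⊕1⊕1⊕0⊕0⊕0 = 1
s2: b2⊕b3⊕b6⊕b7⊕b10⊕b11⊕b14⊕b15⊕b18⊕b19⊕b22⊕b23⊕b26⊕b27⊕b30⊕b31 = 0⊕1⊕1⊕1⊕0⊕0⊕1⊕0⊕1⊕0⊕1⊕1⊕0⊕0⊕0⊕0 = 1
s4: b4⊕b5⊕b6⊕b7⊕b12⊕b13⊕b14⊕b15⊕b20⊕b21⊕b22⊕b23⊕b28⊕b29⊕b30⊕b31 = 1⊕1⊕1⊕1⊕0⊕1⊕1⊕0⊕1⊕1⊕1⊕1⊕0⊕0⊕0⊕0 = 0
s8: b8⊕b9⊕b10⊕b11⊕b12⊕b13⊕b14⊕b15⊕b24⊕b25⊕b26⊕b27⊕b28⊕b29⊕b30⊕b31 = 1⊕1⊕0⊕0⊕0⊕1⊕1⊕0⊕0⊕1⊕0⊕0⊕0⊕0⊕0⊕0 = 1
s16: b16⊕b17⊕b18⊕b19⊕b20⊕b21⊕b22⊕b23⊕b24⊕b25⊕b26⊕b27⊕b28⊕b29⊕b30⊕b31 = 0⊕0⊕1⊕0⊕1⊕1⊕1⊕1⊕0⊕1⊕0⊕0⊕0⊕0⊕0⊕0 = 0
Syndrome (s16...s1) = 01011 → position 11.
Overall parity (XOR of all 32 bits, including p0): 1⊕1⊕0⊕1⊕1⊕1⊕1⊕1⊕1⊕1⊕0⊕0⊕0⊕1⊕1⊕0⊕0⊕0⊕1⊕0⊕1⊕1⊕1⊕1⊕0⊕1⊕0⊕0⊕0⊕0⊕0⊕0 = 1
Overall=1, syndrome position=11 → single-bit error at position 11.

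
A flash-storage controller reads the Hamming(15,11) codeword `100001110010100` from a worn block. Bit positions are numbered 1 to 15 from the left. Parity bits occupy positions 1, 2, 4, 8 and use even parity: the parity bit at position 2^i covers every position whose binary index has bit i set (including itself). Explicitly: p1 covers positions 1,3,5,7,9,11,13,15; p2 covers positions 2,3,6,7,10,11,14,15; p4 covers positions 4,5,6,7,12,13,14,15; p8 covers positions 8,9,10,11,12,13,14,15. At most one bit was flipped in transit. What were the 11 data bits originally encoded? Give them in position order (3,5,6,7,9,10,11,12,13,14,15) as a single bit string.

00110010110

s1: b1⊕b3⊕b5⊕b7⊕b9⊕b11⊕b13⊕b15 = 1⊕0⊕0⊕1⊕0⊕1⊕1⊕0 = 0
s2: b2⊕b3⊕b6⊕b7⊕b10⊕b11⊕b14⊕b15 = 0⊕0⊕1⊕1⊕0⊕1⊕0⊕0 = 1
s4: b4⊕b5⊕b6⊕b7⊕b12⊕b13⊕b14⊕b15 = 0⊕0⊕1⊕1⊕0⊕1⊕0⊕0 = 1
s8: b8⊕b9⊕b10⊕b11⊕b12⊕b13⊕b14⊕b15 = 1⊕0⊕0⊕1⊕0⊕1⊕0⊕0 = 1
Syndrome (s8...s1) = 1110 → position 14.
Flip bit 14: corrected codeword = 100001110010110
Data bits at positions 3,5,6,7,9,10,11,12,13,14,15: 00110010110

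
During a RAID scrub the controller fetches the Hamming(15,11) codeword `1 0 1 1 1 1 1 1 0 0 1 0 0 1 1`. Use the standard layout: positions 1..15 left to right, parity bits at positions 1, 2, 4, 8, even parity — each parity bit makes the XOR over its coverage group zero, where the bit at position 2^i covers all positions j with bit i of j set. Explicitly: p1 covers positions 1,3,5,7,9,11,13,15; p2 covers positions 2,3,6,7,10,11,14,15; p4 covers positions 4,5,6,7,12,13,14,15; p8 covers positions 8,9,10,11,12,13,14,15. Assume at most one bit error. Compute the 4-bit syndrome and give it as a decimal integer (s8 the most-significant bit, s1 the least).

0

s1: b1⊕b3⊕b5⊕b7⊕b9⊕b11⊕b13⊕b15 = 1⊕1⊕1⊕1⊕0⊕1⊕0⊕1 = 0
s2: b2⊕b3⊕b6⊕b7⊕b10⊕b11⊕b14⊕b15 = 0⊕1⊕1⊕1⊕0⊕1⊕1⊕1 = 0
s4: b4⊕b5⊕b6⊕b7⊕b12⊕b13⊕b14⊕b15 = 1⊕1⊕1⊕1⊕0⊕0⊕1⊕1 = 0
s8: b8⊕b9⊕b10⊕b11⊕b12⊕b13⊕b14⊕b15 = 1⊕0⊕0⊕1⊕0⊕0⊕1⊕1 = 0
Syndrome (s8...s1) = 0000 → position 0 (no error).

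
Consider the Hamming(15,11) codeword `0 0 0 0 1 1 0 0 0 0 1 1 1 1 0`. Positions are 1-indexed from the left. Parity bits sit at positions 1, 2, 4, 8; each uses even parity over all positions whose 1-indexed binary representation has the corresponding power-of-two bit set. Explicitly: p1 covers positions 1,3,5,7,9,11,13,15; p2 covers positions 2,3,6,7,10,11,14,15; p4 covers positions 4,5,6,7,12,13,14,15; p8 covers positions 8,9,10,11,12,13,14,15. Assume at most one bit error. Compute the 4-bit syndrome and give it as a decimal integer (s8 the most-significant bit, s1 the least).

7

s1: b1⊕b3⊕b5⊕b7⊕b9⊕b11⊕b13⊕b15 = 0⊕0⊕1⊕0⊕0⊕1⊕1⊕0 = 1
s2: b2⊕b3⊕b6⊕b7⊕b10⊕b11⊕b14⊕b15 = 0⊕0⊕1⊕0⊕0⊕1⊕1⊕0 = 1
s4: b4⊕b5⊕b6⊕b7⊕b12⊕b13⊕b14⊕b15 = 0⊕1⊕1⊕0⊕1⊕1⊕1⊕0 = 1
s8: b8⊕b9⊕b10⊕b11⊕b12⊕b13⊕b14⊕b15 = 0⊕0⊕0⊕1⊕1⊕1⊕1⊕0 = 0
Syndrome (s8...s1) = 0111 → position 7.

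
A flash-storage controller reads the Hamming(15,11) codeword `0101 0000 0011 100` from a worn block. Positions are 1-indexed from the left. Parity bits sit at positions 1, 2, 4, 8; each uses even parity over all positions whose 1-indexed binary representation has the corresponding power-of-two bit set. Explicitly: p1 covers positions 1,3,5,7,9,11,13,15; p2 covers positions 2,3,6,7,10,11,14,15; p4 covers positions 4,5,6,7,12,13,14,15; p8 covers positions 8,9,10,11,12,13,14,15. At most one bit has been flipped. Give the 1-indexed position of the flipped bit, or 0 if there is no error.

12

s1: b1⊕b3⊕b5⊕b7⊕b9⊕b11⊕b13⊕b15 = 0⊕0⊕0⊕0⊕0⊕1⊕1⊕0 = 0
s2: b2⊕b3⊕b6⊕b7⊕b10⊕b11⊕b14⊕b15 = 1⊕0⊕0⊕0⊕0⊕1⊕0⊕0 = 0
s4: b4⊕b5⊕b6⊕b7⊕b12⊕b13⊕b14⊕b15 = 1⊕0⊕0⊕0⊕1⊕1⊕0⊕0 = 1
s8: b8⊕b9⊕b10⊕b11⊕b12⊕b13⊕b14⊕b15 = 0⊕0⊕0⊕1⊕1⊕1⊕0⊕0 = 1
Syndrome (s8...s1) = 1100 → position 12.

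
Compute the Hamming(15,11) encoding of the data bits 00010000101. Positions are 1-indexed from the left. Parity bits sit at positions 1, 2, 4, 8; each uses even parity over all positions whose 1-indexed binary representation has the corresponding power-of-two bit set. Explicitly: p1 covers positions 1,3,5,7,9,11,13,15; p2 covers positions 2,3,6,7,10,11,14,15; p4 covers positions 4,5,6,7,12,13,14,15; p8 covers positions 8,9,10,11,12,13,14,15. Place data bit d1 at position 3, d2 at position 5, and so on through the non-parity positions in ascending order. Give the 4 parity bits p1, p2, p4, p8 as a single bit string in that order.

Place data bits at non-power-of-two positions: b3=0, b5=0, b6=0, b7=1, b9=0, b10=0, b11=0, b12=0, b13=1, b14=0, b15=1.
p1 = XOR of data positions {3,5,7,9,11,13,15} = 0⊕0⊕1⊕0⊕0⊕1⊕1 = 1
p2 = XOR of data positions {3,6,7,10,11,14,15} = 0⊕0⊕1⊕0⊕0⊕0⊕1 = 0
p4 = XOR of data positions {5,6,7,12,13,14,15} = 0⊕0⊕1⊕0⊕1⊕0⊕1 = 1
p8 = XOR of data positions {9,10,11,12,13,14,15} = 0⊕0⊕0⊕0⊕1⊕0⊕1 = 0
Parity bits p1,p2,p4,p8 = 1010

1010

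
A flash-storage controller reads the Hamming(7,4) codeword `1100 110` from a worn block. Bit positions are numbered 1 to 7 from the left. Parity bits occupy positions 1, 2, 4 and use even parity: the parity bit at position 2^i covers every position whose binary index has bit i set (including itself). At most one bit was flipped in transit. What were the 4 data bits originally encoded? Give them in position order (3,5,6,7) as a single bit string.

s1: b1⊕b3⊕b5⊕b7 = 1⊕0⊕1⊕0 = 0
s2: b2⊕b3⊕b6⊕b7 = 1⊕0⊕1⊕0 = 0
s4: b4⊕b5⊕b6⊕b7 = 0⊕1⊕1⊕0 = 0
Syndrome (s4...s1) = 000 → position 0 (no error).
No correction needed.
Data bits at positions 3,5,6,7: 0110

0110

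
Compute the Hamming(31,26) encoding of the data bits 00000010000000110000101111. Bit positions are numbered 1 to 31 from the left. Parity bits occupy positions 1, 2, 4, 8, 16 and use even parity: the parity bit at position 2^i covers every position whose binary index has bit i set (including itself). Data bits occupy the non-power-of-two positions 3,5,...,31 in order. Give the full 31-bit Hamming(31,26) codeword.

0000000000100001000110000101111

Place data bits at non-power-of-two positions: b3=0, b5=0, b6=0, b7=0, b9=0, b10=0, b11=1, b12=0, b13=0, b14=0, b15=0, b17=0, b18=0, b19=0, b20=1, b21=1, b22=0, b23=0, b24=0, b25=0, b26=1, b27=0, b28=1, b29=1, b30=1, b31=1.
p1 = XOR of data positions {3,5,7,9,11,13,15,17,19,21,23,25,27,29,31} = 0⊕0⊕0⊕0⊕1⊕0⊕0⊕0⊕0⊕1⊕0⊕0⊕0⊕1⊕1 = 0
p2 = XOR of data positions {3,6,7,10,11,14,15,18,19,22,23,26,27,30,31} = 0⊕0⊕0⊕0⊕1⊕0⊕0⊕0⊕0⊕0⊕0⊕1⊕0⊕1⊕1 = 0
p4 = XOR of data positions {5,6,7,12,13,14,15,20,21,22,23,28,29,30,31} = 0⊕0⊕0⊕0⊕0⊕0⊕0⊕1⊕1⊕0⊕0⊕1⊕1⊕1⊕1 = 0
p8 = XOR of data positions {9,10,11,12,13,14,15,24,25,26,27,28,29,30,31} = 0⊕0⊕1⊕0⊕0⊕0⊕0⊕0⊕0⊕1⊕0⊕1⊕1⊕1⊕1 = 0
p16 = XOR of data positions {17,18,19,20,21,22,23,24,25,26,27,28,29,30,31} = 0⊕0⊕0⊕1⊕1⊕0⊕0⊕0⊕0⊕1⊕0⊕1⊕1⊕1⊕1 = 1
Codeword b1..b31 = 0000000000100001000110000101111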